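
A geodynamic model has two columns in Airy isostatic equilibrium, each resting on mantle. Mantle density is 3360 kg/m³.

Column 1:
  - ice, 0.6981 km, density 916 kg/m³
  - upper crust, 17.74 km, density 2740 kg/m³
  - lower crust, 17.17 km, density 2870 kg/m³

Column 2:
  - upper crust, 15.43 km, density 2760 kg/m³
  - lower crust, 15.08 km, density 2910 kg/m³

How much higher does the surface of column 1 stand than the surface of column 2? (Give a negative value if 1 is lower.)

For any compensation level in the mantle, the mantle terms cancel and isostasy reduces to e = (Σt_1 − Σt_2) − (Σ(ρt)_1 − Σ(ρt)_2) / ρ_m.
Σt_1 = 35.6081 km; Σt_2 = 30.51 km; Σ(ρt)_1 = 98524.9596; Σ(ρt)_2 = 86469.6 (in km·kg/m³).
e = (35.6081 − 30.51) − (98524.9596 − 86469.6) / 3360 = 1.51 km.

1.51 km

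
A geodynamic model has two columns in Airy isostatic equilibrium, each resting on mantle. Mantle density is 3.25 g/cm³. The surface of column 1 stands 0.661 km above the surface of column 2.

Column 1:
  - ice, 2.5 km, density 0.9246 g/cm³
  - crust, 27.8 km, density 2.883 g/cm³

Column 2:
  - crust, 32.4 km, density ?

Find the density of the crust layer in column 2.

2.82 g/cm³

Take the compensation level at the base of the deeper column (depth z_c below the surface of column 1) and equate Σ ρ_i t_i down to z_c; mantle fills any gap and the z_c terms cancel.
Column 1: 2.5×0.9246 + 27.8×2.883 + (z_c − 30.3)×3.25
Column 2: 0.661×0 + 32.4×ρ + (z_c − 0.661 − 32.4)×3.25
The z_c×3.25 term appears on both sides and cancels. Collect the known terms of each column as K = Σ(ρt)_known − 3.25 × (depth of known layers): K_1 = 82.4589 − 3.25×30.3 = −16.0161; K_2 = 0 − 3.25×(0.661 + 32.4) = −107.44825.
Balance: K_1 = K_2 + 32.4×ρ, so ρ = (K_1 − K_2)/32.4 = 91.4321/32.4 = 2.82 g/cm³.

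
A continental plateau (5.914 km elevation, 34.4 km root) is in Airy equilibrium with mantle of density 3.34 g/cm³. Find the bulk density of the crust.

ρ_c h = (ρ_m − ρ_c) r → ρ_c (h + r) = ρ_m r → ρ_c = ρ_m r / (h + r).
ρ_c = 3.34 × 34.4 km / (5.914 km + 34.4 km) = 2.85 g/cm³.

2.85 g/cm³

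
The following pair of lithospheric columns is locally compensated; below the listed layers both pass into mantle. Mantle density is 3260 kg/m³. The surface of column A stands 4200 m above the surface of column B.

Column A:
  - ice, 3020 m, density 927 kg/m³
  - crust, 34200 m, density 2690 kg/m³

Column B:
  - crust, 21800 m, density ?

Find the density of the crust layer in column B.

2670 kg/m³

Take the compensation level at the base of the deeper column (depth z_c below the surface of column A) and equate Σ ρ_i t_i down to z_c; mantle fills any gap and the z_c terms cancel.
Column A: 3020×927 + 34200×2690 + (z_c − 37220)×3260
Column B: 4200×0 + 21800×ρ + (z_c − 4200 − 21800)×3260
The z_c×3260 term appears on both sides and cancels. Collect the known terms of each column as K = Σ(ρt)_known − 3260 × (depth of known layers): K_A = 94797540 − 3260×37220 = −26539660; K_B = 0 − 3260×(4200 + 21800) = −84760000.
Balance: K_A = K_B + 21800×ρ, so ρ = (K_A − K_B)/21800 = 58220300/21800 = 2670 kg/m³.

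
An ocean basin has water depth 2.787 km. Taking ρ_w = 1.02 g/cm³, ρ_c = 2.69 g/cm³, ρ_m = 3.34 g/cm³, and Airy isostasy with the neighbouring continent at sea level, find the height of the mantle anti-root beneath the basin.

For local isostatic compensation: replacing crust with seawater at the top is compensated by replacing crust with mantle at the base: d (ρ_c − ρ_w) = a (ρ_m − ρ_c).
a = d (ρ_c − ρ_w)/(ρ_m − ρ_c) = 2.787 km × 1.67/0.65 = 7.16 km.

7.16 km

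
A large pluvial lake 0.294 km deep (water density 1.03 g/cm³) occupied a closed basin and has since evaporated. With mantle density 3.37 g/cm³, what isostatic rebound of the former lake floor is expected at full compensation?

0.0899 km

u = d ρ_w/ρ_m = 0.294 km × 1.03/3.37 = 0.0899 km.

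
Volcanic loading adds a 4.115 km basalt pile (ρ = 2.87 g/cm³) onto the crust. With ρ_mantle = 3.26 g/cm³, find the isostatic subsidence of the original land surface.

Subaerial loading: s = t ρ_load / ρ_m.
s = 4.115 km × 2.87/3.26 = 3.62 km.

3.62 km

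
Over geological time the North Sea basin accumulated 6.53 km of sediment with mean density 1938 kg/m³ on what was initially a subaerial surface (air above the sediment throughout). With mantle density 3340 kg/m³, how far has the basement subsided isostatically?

3.79 km

Subaerial load: s = t ρ_sed / ρ_m = 6.53 km × 1938/3340 = 3.79 km.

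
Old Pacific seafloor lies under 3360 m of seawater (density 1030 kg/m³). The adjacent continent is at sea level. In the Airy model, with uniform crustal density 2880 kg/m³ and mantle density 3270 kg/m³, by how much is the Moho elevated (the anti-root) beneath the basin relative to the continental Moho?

15900 m

In Airy isostatic equilibrium: replacing crust with seawater at the top is compensated by replacing crust with mantle at the base: d (ρ_c − ρ_w) = a (ρ_m − ρ_c).
a = d (ρ_c − ρ_w)/(ρ_m − ρ_c) = 3360 m × 1850/390 = 15900 m.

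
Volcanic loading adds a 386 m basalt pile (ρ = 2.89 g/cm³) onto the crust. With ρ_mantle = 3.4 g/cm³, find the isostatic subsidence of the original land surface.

328 m

Subaerial loading: s = t ρ_load / ρ_m.
s = 386 m × 2.89/3.4 = 328 m.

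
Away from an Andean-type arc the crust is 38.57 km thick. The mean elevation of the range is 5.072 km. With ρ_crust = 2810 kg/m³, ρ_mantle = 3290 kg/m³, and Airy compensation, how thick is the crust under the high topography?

Root depth r = h ρ_c / (ρ_m − ρ_c) = 5.072 km × 2810 / 480 = 29.69 km.
Total thickness = T + h + r = 38.57 km + 5.072 km + 29.69 km = 73.3 km.

73.3 km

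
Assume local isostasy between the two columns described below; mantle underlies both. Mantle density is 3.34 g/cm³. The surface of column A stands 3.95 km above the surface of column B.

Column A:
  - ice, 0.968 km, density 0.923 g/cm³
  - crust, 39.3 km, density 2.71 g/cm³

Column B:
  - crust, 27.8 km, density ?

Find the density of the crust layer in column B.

Take the compensation level at the base of the deeper column (depth z_c below the surface of column A) and equate Σ ρ_i t_i down to z_c; mantle fills any gap and the z_c terms cancel.
Column A: 0.968×0.923 + 39.3×2.71 + (z_c − 40.268)×3.34
Column B: 3.95×0 + 27.8×ρ + (z_c − 3.95 − 27.8)×3.34
The z_c×3.34 term appears on both sides and cancels. Collect the known terms of each column as K = Σ(ρt)_known − 3.34 × (depth of known layers): K_A = 107.396464 − 3.34×40.268 = −27.098656; K_B = 0 − 3.34×(3.95 + 27.8) = −106.045.
Balance: K_A = K_B + 27.8×ρ, so ρ = (K_A − K_B)/27.8 = 78.9463/27.8 = 2.84 g/cm³.

2.84 g/cm³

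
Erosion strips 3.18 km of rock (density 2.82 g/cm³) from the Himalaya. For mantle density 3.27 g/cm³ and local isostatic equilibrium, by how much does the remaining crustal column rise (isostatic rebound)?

Unloading: uplift u = e ρ_c/ρ_m = 3.18 km × 2.82/3.27 = 2.74 km.

2.74 km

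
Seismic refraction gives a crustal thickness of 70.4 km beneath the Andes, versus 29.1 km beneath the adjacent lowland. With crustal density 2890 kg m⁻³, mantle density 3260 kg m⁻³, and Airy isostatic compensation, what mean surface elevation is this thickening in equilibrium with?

Excess crust Δ = 70.4 km − 29.1 km = 41.3 km, split between elevation h and root r with h + r = Δ.
Airy balance ρ_c h = (ρ_m − ρ_c) r gives r = h ρ_c/(ρ_m − ρ_c), so h (1 + ρ_c/(ρ_m − ρ_c)) = Δ, i.e. h = Δ (ρ_m − ρ_c)/ρ_m.
h = 41.3 km × 370/3260 = 4.69 km.

4.69 km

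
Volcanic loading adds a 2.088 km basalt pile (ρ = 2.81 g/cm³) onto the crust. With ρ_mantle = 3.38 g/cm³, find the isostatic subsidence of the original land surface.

Subaerial loading: s = t ρ_load / ρ_m.
s = 2.088 km × 2.81/3.38 = 1.74 km.

1.74 km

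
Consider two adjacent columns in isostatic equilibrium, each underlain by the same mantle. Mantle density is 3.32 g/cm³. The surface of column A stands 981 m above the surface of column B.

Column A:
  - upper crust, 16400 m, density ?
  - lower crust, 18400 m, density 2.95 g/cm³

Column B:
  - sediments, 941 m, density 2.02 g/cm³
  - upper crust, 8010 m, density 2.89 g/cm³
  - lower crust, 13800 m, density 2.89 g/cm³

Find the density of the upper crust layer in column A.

2.89 g/cm³

Take the compensation level at the base of the deeper column (depth z_c below the surface of column A) and equate Σ ρ_i t_i down to z_c; mantle fills any gap and the z_c terms cancel.
Column A: 16400×ρ + 18400×2.95 + (z_c − 34800)×3.32
Column B: 981×0 + 941×2.02 + 8010×2.89 + 13800×2.89 + (z_c − 981 − 22751)×3.32
The z_c×3.32 term appears on both sides and cancels. Collect the known terms of each column as K = Σ(ρt)_known − 3.32 × (depth of known layers): K_A = 54280 − 3.32×34800 = −61256; K_B = 64931.72 − 3.32×(981 + 22751) = −13858.52.
Balance: K_A + 16400×ρ = K_B, so ρ = (K_B − K_A)/16400 = 47397.5/16400 = 2.89 g/cm³.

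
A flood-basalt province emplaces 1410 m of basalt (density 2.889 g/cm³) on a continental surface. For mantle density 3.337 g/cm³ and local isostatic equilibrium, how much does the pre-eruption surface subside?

1220 m

Subaerial loading: s = t ρ_load / ρ_m.
s = 1410 m × 2.889/3.337 = 1220 m.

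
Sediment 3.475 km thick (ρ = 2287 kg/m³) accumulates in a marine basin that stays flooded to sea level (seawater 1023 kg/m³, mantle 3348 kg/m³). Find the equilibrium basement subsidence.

Submarine loading: the sediment displaces seawater, and the subsidence is in turn flooded, so s (ρ_m − ρ_w) = t (ρ_sed − ρ_w).
s = 3.475 km × (2287 − 1023) / (3348 − 1023) = 1.89 km.

1.89 km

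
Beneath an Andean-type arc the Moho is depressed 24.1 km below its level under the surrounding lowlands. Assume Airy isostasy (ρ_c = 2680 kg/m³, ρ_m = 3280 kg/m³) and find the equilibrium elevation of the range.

5.4 km

By Archimedes' principle applied to the lithosphere: ρ_c h = (ρ_m − ρ_c) r.
h = r (ρ_m − ρ_c) / ρ_c = 24.1 km × (3280 − 2680) / 2680 = 5.4 km.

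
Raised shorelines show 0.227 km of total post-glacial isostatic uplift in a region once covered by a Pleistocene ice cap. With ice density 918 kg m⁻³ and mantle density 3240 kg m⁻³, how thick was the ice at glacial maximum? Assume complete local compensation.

u = t ρ_ice/ρ_m → t = u ρ_m/ρ_ice = 0.227 km × 3240/918 = 0.801 km.

0.801 km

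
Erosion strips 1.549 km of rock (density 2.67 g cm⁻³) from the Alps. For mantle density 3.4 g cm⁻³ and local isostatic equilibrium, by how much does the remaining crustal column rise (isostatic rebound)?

Unloading: uplift u = e ρ_c/ρ_m = 1.549 km × 2.67/3.4 = 1.22 km.

1.22 km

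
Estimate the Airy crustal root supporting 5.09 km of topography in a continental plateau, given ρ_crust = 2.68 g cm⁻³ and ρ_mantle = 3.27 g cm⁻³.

Balancing pressure at the compensation depth: the weight of the topography is balanced by the buoyancy of the root, ρ_c h = (ρ_m − ρ_c) r.
r = h · ρ_c / (ρ_m − ρ_c) = 5.09 km × 2.68 / (3.27 − 2.68) = 23.1 km.

23.1 km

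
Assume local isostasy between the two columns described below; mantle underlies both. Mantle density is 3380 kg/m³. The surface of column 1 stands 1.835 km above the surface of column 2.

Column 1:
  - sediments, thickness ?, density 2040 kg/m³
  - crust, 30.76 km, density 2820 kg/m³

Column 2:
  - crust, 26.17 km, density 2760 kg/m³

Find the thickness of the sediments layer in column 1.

Take the compensation level at the base of the deeper column (depth z_c below the surface of column 1) and equate Σ ρ_i t_i down to z_c; mantle fills any gap and the z_c terms cancel.
Column 1: x×2040 + 30.76×2820 + (z_c − 30.76 − x)×3380
Column 2: 1.835×0 + 26.17×2760 + (z_c − 1.835 − 26.17)×3380
The z_c×3380 term appears on both sides and cancels. Collect the known terms of each column as K = Σ(ρt)_known − 3380 × (depth of known layers): K_1 = 86743.2 − 3380×30.76 = −17225.6; K_2 = 72229.2 − 3380×(1.835 + 26.17) = −22427.7.
Balance: K_1 − x×(3380 − 2040) = K_2, so x = (K_1 − K_2)/(3380 − 2040) = 5202.1/1340 = 3.88 km.

3.88 km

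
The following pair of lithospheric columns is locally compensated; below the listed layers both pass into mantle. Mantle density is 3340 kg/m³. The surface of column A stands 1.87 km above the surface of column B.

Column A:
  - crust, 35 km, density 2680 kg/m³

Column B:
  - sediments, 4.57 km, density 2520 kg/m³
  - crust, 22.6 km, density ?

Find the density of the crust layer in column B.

Take the compensation level at the base of the deeper column (depth z_c below the surface of column A) and equate Σ ρ_i t_i down to z_c; mantle fills any gap and the z_c terms cancel.
Column A: 35×2680 + (z_c − 35)×3340
Column B: 1.87×0 + 4.57×2520 + 22.6×ρ + (z_c − 1.87 − 27.17)×3340
The z_c×3340 term appears on both sides and cancels. Collect the known terms of each column as K = Σ(ρt)_known − 3340 × (depth of known layers): K_A = 93800 − 3340×35 = −23100; K_B = 11516.4 − 3340×(1.87 + 27.17) = −85477.2.
Balance: K_A = K_B + 22.6×ρ, so ρ = (K_A − K_B)/22.6 = 62377.2/22.6 = 2760 kg/m³.

2760 kg/m³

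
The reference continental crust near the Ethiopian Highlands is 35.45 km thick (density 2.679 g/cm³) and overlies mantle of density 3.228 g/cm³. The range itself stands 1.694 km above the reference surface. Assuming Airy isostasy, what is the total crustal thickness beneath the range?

45.4 km

Root depth r = h ρ_c / (ρ_m − ρ_c) = 1.694 km × 2.679 / 0.549 = 8.266 km.
Total thickness = T + h + r = 35.45 km + 1.694 km + 8.266 km = 45.4 km.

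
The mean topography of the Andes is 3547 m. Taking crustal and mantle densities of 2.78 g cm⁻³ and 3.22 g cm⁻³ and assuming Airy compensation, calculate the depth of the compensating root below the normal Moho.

Isostatic balance requires: the weight of the topography is balanced by the buoyancy of the root, ρ_c h = (ρ_m − ρ_c) r.
r = h · ρ_c / (ρ_m − ρ_c) = 3547 m × 2.78 / (3.22 − 2.78) = 22400 m.

22400 m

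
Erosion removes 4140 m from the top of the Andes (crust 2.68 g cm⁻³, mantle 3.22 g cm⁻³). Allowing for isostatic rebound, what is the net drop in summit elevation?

694 m

Rebound u = e ρ_c/ρ_m = 4140 m × 2.68/3.22 = 3446 m.
Net surface drop = e − u = 4140 m − 3446 m = e (ρ_m − ρ_c)/ρ_m = 694 m.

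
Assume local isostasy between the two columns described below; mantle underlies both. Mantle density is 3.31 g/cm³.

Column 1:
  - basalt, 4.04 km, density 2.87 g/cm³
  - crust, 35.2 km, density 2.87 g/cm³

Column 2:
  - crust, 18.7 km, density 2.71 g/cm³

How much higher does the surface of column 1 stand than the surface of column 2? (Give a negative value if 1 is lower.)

For any compensation level in the mantle, the mantle terms cancel and isostasy reduces to e = (Σt_1 − Σt_2) − (Σ(ρt)_1 − Σ(ρt)_2) / ρ_m.
Σt_1 = 39.24 km; Σt_2 = 18.7 km; Σ(ρt)_1 = 112.6188; Σ(ρt)_2 = 50.677 (in km·g/cm³).
e = (39.24 − 18.7) − (112.6188 − 50.677) / 3.31 = 1.83 km.

1.83 km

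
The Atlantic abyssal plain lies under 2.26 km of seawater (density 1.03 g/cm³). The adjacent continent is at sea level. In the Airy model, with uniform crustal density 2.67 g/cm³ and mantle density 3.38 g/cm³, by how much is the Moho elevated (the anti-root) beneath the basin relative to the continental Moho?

5.22 km

Balancing pressure at the compensation depth: replacing crust with seawater at the top is compensated by replacing crust with mantle at the base: d (ρ_c − ρ_w) = a (ρ_m − ρ_c).
a = d (ρ_c − ρ_w)/(ρ_m − ρ_c) = 2.26 km × 1.64/0.71 = 5.22 km.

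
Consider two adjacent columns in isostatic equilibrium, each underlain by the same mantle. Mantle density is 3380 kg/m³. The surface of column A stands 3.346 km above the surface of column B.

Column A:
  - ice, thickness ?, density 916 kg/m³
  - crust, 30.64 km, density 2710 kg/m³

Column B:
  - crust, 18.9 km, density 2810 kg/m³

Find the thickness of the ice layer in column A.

0.631 km

Take the compensation level at the base of the deeper column (depth z_c below the surface of column A) and equate Σ ρ_i t_i down to z_c; mantle fills any gap and the z_c terms cancel.
Column A: x×916 + 30.64×2710 + (z_c − 30.64 − x)×3380
Column B: 3.346×0 + 18.9×2810 + (z_c − 3.346 − 18.9)×3380
The z_c×3380 term appears on both sides and cancels. Collect the known terms of each column as K = Σ(ρt)_known − 3380 × (depth of known layers): K_A = 83034.4 − 3380×30.64 = −20528.8; K_B = 53109 − 3380×(3.346 + 18.9) = −22082.48.
Balance: K_A − x×(3380 − 916) = K_B, so x = (K_A − K_B)/(3380 − 916) = 1553.68/2464 = 0.631 km.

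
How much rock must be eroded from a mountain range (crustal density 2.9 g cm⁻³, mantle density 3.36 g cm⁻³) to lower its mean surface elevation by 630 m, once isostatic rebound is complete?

Net drop Δ = e − u = e − e ρ_c/ρ_m = e (ρ_m − ρ_c)/ρ_m.
e = Δ ρ_m/(ρ_m − ρ_c) = 630 m × 3.36/0.46 = 4600 m.

4600 m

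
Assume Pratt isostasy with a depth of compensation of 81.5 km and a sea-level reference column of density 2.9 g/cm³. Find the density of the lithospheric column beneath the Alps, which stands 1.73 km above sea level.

2.84 g/cm³

Pratt balance: ρ_ref D = ρ (D + h).
ρ = ρ_ref D/(D + h) = 2.9 × 81.5 km/(81.5 km + 1.73 km) = 2.84 g/cm³.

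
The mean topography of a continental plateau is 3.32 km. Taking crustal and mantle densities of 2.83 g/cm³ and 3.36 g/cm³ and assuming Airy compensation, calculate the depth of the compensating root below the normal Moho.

17.7 km

Balancing pressure at the compensation depth: the weight of the topography is balanced by the buoyancy of the root, ρ_c h = (ρ_m − ρ_c) r.
r = h · ρ_c / (ρ_m − ρ_c) = 3.32 km × 2.83 / (3.36 − 2.83) = 17.7 km.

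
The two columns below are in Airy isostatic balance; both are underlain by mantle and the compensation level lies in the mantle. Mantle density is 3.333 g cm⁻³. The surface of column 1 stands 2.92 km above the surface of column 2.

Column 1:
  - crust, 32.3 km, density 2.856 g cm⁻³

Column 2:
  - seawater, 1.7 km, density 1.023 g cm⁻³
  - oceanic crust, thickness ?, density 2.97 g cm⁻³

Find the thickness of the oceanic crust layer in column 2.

4.81 km

Take the compensation level at the base of the deeper column (depth z_c below the surface of column 1) and equate Σ ρ_i t_i down to z_c; mantle fills any gap and the z_c terms cancel.
Column 1: 32.3×2.856 + (z_c − 32.3)×3.333
Column 2: 2.92×0 + 1.7×1.023 + x×2.97 + (z_c − 2.92 − 1.7 − x)×3.333
The z_c×3.333 term appears on both sides and cancels. Collect the known terms of each column as K = Σ(ρt)_known − 3.333 × (depth of known layers): K_1 = 92.2488 − 3.333×32.3 = −15.4071; K_2 = 1.7391 − 3.333×(2.92 + 1.7) = −13.65936.
Balance: K_1 = K_2 − x×(3.333 − 2.97), so x = (K_2 − K_1)/(3.333 − 2.97) = 1.74774/0.363 = 4.81 km.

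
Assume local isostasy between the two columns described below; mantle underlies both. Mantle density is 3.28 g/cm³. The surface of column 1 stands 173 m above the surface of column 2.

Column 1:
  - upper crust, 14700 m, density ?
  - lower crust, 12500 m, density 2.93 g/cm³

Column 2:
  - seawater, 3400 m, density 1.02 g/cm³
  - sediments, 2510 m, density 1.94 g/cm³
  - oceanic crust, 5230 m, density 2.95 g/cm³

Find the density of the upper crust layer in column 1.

2.67 g/cm³

Take the compensation level at the base of the deeper column (depth z_c below the surface of column 1) and equate Σ ρ_i t_i down to z_c; mantle fills any gap and the z_c terms cancel.
Column 1: 14700×ρ + 12500×2.93 + (z_c − 27200)×3.28
Column 2: 173×0 + 3400×1.02 + 2510×1.94 + 5230×2.95 + (z_c − 173 − 11140)×3.28
The z_c×3.28 term appears on both sides and cancels. Collect the known terms of each column as K = Σ(ρt)_known − 3.28 × (depth of known layers): K_1 = 36625 − 3.28×27200 = −52591; K_2 = 23765.9 − 3.28×(173 + 11140) = −13340.74.
Balance: K_1 + 14700×ρ = K_2, so ρ = (K_2 − K_1)/14700 = 39250.3/14700 = 2.67 g/cm³.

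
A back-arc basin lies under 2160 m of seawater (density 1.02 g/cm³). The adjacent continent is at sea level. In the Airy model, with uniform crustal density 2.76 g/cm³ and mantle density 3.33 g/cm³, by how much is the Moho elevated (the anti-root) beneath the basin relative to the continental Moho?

Equating mass per unit area of the two columns: replacing crust with seawater at the top is compensated by replacing crust with mantle at the base: d (ρ_c − ρ_w) = a (ρ_m − ρ_c).
a = d (ρ_c − ρ_w)/(ρ_m − ρ_c) = 2160 m × 1.74/0.57 = 6590 m.

6590 m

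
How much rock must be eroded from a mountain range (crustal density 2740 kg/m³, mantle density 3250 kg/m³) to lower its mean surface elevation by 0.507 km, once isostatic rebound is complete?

3.23 km

Net drop Δ = e − u = e − e ρ_c/ρ_m = e (ρ_m − ρ_c)/ρ_m.
e = Δ ρ_m/(ρ_m − ρ_c) = 0.507 km × 3250/510 = 3.23 km.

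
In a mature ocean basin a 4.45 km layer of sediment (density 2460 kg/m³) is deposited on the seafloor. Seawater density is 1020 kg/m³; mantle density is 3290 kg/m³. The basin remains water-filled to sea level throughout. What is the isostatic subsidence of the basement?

2.82 km

Submarine loading: the sediment displaces seawater, and the subsidence is in turn flooded, so s (ρ_m − ρ_w) = t (ρ_sed − ρ_w).
s = 4.45 km × (2460 − 1020) / (3290 − 1020) = 2.82 km.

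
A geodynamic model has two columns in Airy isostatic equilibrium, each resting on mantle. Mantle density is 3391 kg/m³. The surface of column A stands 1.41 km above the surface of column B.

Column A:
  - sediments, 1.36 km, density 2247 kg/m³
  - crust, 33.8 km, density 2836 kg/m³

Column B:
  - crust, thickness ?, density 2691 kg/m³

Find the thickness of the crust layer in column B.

Take the compensation level at the base of the deeper column (depth z_c below the surface of column A) and equate Σ ρ_i t_i down to z_c; mantle fills any gap and the z_c terms cancel.
Column A: 1.36×2247 + 33.8×2836 + (z_c − 35.16)×3391
Column B: 1.41×0 + x×2691 + (z_c − 1.41 − 0 − x)×3391
The z_c×3391 term appears on both sides and cancels. Collect the known terms of each column as K = Σ(ρt)_known − 3391 × (depth of known layers): K_A = 98912.72 − 3391×35.16 = −20314.84; K_B = 0 − 3391×(1.41 + 0) = −4781.31.
Balance: K_A = K_B − x×(3391 − 2691), so x = (K_B − K_A)/(3391 − 2691) = 15533.5/700 = 22.2 km.

22.2 km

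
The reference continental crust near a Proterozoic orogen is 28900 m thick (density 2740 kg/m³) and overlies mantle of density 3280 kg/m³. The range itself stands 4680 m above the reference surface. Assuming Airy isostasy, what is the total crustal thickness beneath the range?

Root depth r = h ρ_c / (ρ_m − ρ_c) = 4680 m × 2740 / 540 = 23750 m.
Total thickness = T + h + r = 28900 m + 4680 m + 23750 m = 57300 m.

57300 m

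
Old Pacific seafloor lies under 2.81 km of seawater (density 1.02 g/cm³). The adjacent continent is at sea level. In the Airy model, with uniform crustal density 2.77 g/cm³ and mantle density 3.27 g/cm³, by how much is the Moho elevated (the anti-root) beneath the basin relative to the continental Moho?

9.84 km

Equating mass per unit area of the two columns: replacing crust with seawater at the top is compensated by replacing crust with mantle at the base: d (ρ_c − ρ_w) = a (ρ_m − ρ_c).
a = d (ρ_c − ρ_w)/(ρ_m − ρ_c) = 2.81 km × 1.75/0.5 = 9.84 km.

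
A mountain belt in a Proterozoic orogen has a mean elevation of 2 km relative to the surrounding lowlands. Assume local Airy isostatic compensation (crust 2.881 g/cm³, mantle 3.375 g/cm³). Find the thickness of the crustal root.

In Airy isostatic equilibrium: the weight of the topography is balanced by the buoyancy of the root, ρ_c h = (ρ_m − ρ_c) r.
r = h · ρ_c / (ρ_m − ρ_c) = 2 km × 2.881 / (3.375 − 2.881) = 11.7 km.

11.7 km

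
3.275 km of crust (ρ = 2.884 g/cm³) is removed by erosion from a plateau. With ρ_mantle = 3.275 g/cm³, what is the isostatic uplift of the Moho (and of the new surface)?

Unloading: uplift u = e ρ_c/ρ_m = 3.275 km × 2.884/3.275 = 2.88 km.

2.88 km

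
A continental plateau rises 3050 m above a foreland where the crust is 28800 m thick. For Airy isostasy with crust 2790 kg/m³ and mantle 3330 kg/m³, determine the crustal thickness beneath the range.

47600 m

Root depth r = h ρ_c / (ρ_m − ρ_c) = 3050 m × 2790 / 540 = 15760 m.
Total thickness = T + h + r = 28800 m + 3050 m + 15760 m = 47600 m.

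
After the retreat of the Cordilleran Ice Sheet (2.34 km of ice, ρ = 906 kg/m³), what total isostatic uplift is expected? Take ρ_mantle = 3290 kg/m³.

0.644 km

Removing the load lets mantle flow back in; uplift u satisfies ρ_ice t = ρ_m u.
u = t ρ_ice/ρ_m = 2.34 km × 906/3290 = 0.644 km.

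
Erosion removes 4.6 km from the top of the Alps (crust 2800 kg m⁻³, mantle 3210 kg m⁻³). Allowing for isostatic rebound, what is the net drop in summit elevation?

Rebound u = e ρ_c/ρ_m = 4.6 km × 2800/3210 = 4.012 km.
Net surface drop = e − u = 4.6 km − 4.012 km = e (ρ_m − ρ_c)/ρ_m = 0.588 km.

0.588 km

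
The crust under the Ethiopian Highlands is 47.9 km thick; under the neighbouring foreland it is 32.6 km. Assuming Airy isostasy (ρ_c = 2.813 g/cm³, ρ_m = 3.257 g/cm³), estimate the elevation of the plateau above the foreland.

2.09 km

Excess crust Δ = 47.9 km − 32.6 km = 15.3 km, split between elevation h and root r with h + r = Δ.
Airy balance ρ_c h = (ρ_m − ρ_c) r gives r = h ρ_c/(ρ_m − ρ_c), so h (1 + ρ_c/(ρ_m − ρ_c)) = Δ, i.e. h = Δ (ρ_m − ρ_c)/ρ_m.
h = 15.3 km × 0.444/3.257 = 2.09 km.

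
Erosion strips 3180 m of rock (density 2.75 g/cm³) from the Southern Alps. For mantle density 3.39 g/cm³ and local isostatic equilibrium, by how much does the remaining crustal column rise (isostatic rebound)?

2580 m

Unloading: uplift u = e ρ_c/ρ_m = 3180 m × 2.75/3.39 = 2580 m.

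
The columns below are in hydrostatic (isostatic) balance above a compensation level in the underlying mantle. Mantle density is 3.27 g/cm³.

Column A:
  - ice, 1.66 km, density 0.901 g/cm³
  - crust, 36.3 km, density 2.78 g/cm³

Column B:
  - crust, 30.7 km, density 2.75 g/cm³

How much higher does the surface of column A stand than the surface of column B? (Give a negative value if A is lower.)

1.76 km

For any compensation level in the mantle, the mantle terms cancel and isostasy reduces to e = (Σt_A − Σt_B) − (Σ(ρt)_A − Σ(ρt)_B) / ρ_m.
Σt_A = 37.96 km; Σt_B = 30.7 km; Σ(ρt)_A = 102.40966; Σ(ρt)_B = 84.425 (in km·g/cm³).
e = (37.96 − 30.7) − (102.40966 − 84.425) / 3.27 = 1.76 km.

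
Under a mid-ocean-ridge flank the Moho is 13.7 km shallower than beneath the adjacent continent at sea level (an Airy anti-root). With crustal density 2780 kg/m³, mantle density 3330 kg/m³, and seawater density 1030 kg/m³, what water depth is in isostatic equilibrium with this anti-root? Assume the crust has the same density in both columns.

Replacing a thickness d of crust by seawater at the top must be balanced by replacing crust with mantle at the base: d (ρ_c − ρ_w) = a (ρ_m − ρ_c).
d = a (ρ_m − ρ_c)/(ρ_c − ρ_w) = 13.7 km × 550/1750 = 4.31 km.

4.31 km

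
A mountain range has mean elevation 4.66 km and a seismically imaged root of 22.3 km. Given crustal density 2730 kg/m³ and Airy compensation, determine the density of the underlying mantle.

3300 kg/m³

Airy balance: ρ_c h = (ρ_m − ρ_c) r → ρ_m = ρ_c (1 + h/r).
ρ_m = 2730 × (1 + 4.66 km/22.3 km) = 3300 kg/m³.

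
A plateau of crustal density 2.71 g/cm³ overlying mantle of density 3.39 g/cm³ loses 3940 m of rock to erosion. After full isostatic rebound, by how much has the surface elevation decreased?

790 m

Rebound u = e ρ_c/ρ_m = 3940 m × 2.71/3.39 = 3150 m.
Net surface drop = e − u = 3940 m − 3150 m = e (ρ_m − ρ_c)/ρ_m = 790 m.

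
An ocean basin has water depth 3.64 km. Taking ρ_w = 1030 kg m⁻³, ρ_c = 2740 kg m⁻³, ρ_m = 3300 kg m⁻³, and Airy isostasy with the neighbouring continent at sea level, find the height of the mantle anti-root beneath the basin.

Balancing pressure at the compensation depth: replacing crust with seawater at the top is compensated by replacing crust with mantle at the base: d (ρ_c − ρ_w) = a (ρ_m − ρ_c).
a = d (ρ_c − ρ_w)/(ρ_m − ρ_c) = 3.64 km × 1710/560 = 11.1 km.

11.1 km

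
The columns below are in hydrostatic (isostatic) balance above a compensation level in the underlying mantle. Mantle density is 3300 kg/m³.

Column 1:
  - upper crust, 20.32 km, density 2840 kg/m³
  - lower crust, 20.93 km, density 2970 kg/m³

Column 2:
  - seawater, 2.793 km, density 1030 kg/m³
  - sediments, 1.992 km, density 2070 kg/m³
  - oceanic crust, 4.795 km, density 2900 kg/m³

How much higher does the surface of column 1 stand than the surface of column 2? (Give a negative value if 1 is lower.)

1.68 km

For any compensation level in the mantle, the mantle terms cancel and isostasy reduces to e = (Σt_1 − Σt_2) − (Σ(ρt)_1 − Σ(ρt)_2) / ρ_m.
Σt_1 = 41.25 km; Σt_2 = 9.58 km; Σ(ρt)_1 = 119870.9; Σ(ρt)_2 = 20905.73 (in km·kg/m³).
e = (41.25 − 9.58) − (119870.9 − 20905.73) / 3300 = 1.68 km.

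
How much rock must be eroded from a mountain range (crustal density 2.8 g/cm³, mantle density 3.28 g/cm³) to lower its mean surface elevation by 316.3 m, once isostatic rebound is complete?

2160 m

Net drop Δ = e − u = e − e ρ_c/ρ_m = e (ρ_m − ρ_c)/ρ_m.
e = Δ ρ_m/(ρ_m − ρ_c) = 316.3 m × 3.28/0.48 = 2160 m.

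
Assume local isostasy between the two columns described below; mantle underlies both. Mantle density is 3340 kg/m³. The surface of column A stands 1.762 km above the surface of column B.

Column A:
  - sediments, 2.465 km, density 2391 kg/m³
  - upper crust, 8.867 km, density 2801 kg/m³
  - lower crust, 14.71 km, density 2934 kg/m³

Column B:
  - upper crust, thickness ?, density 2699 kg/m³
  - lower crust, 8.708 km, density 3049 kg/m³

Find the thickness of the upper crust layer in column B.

7.29 km

Take the compensation level at the base of the deeper column (depth z_c below the surface of column A) and equate Σ ρ_i t_i down to z_c; mantle fills any gap and the z_c terms cancel.
Column A: 2.465×2391 + 8.867×2801 + 14.71×2934 + (z_c − 26.042)×3340
Column B: 1.762×0 + x×2699 + 8.708×3049 + (z_c − 1.762 − 8.708 − x)×3340
The z_c×3340 term appears on both sides and cancels. Collect the known terms of each column as K = Σ(ρt)_known − 3340 × (depth of known layers): K_A = 73889.422 − 3340×26.042 = −13090.858; K_B = 26550.692 − 3340×(1.762 + 8.708) = −8419.108.
Balance: K_A = K_B − x×(3340 − 2699), so x = (K_B − K_A)/(3340 − 2699) = 4671.75/641 = 7.29 km.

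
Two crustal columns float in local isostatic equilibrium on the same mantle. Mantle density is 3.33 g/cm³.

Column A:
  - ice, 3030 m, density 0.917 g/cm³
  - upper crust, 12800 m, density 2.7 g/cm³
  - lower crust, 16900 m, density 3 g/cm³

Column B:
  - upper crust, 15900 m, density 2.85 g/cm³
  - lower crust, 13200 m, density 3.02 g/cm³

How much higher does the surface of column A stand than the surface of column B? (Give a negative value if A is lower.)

For any compensation level in the mantle, the mantle terms cancel and isostasy reduces to e = (Σt_A − Σt_B) − (Σ(ρt)_A − Σ(ρt)_B) / ρ_m.
Σt_A = 32730 m; Σt_B = 29100 m; Σ(ρt)_A = 88038.51; Σ(ρt)_B = 85179 (in m·g/cm³).
e = (32730 − 29100) − (88038.51 − 85179) / 3.33 = 2770 m.

2770 m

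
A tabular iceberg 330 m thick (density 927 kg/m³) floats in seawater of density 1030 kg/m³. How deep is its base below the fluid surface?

Draft d = t ρ_obj/ρ_fluid = 330 m × 927/1030 = 297 m.

297 m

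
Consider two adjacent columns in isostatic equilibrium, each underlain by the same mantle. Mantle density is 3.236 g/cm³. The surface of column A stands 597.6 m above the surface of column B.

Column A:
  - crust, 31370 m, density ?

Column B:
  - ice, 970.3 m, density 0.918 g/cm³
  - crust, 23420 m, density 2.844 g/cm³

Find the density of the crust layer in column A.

Take the compensation level at the base of the deeper column (depth z_c below the surface of column A) and equate Σ ρ_i t_i down to z_c; mantle fills any gap and the z_c terms cancel.
Column A: 31370×ρ + (z_c − 31370)×3.236
Column B: 597.6×0 + 970.3×0.918 + 23420×2.844 + (z_c − 597.6 − 24390.3)×3.236
The z_c×3.236 term appears on both sides and cancels. Collect the known terms of each column as K = Σ(ρt)_known − 3.236 × (depth of known layers): K_A = 0 − 3.236×31370 = −101513.32; K_B = 67497.2154 − 3.236×(597.6 + 24390.3) = −13363.629.
Balance: K_A + 31370×ρ = K_B, so ρ = (K_B − K_A)/31370 = 88149.7/31370 = 2.81 g/cm³.

2.81 g/cm³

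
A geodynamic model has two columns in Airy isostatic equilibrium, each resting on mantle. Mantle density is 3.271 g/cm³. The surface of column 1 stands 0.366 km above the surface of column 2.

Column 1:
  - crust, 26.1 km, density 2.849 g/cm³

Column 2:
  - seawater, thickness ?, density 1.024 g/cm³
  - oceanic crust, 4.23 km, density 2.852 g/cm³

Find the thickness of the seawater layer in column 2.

3.58 km

Take the compensation level at the base of the deeper column (depth z_c below the surface of column 1) and equate Σ ρ_i t_i down to z_c; mantle fills any gap and the z_c terms cancel.
Column 1: 26.1×2.849 + (z_c − 26.1)×3.271
Column 2: 0.366×0 + x×1.024 + 4.23×2.852 + (z_c − 0.366 − 4.23 − x)×3.271
The z_c×3.271 term appears on both sides and cancels. Collect the known terms of each column as K = Σ(ρt)_known − 3.271 × (depth of known layers): K_1 = 74.3589 − 3.271×26.1 = −11.0142; K_2 = 12.06396 − 3.271×(0.366 + 4.23) = −2.969556.
Balance: K_1 = K_2 − x×(3.271 − 1.024), so x = (K_2 − K_1)/(3.271 − 1.024) = 8.04464/2.247 = 3.58 km.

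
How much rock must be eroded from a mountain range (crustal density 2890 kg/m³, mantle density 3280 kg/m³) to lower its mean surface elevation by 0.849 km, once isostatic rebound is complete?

Net drop Δ = e − u = e − e ρ_c/ρ_m = e (ρ_m − ρ_c)/ρ_m.
e = Δ ρ_m/(ρ_m − ρ_c) = 0.849 km × 3280/390 = 7.14 km.

7.14 km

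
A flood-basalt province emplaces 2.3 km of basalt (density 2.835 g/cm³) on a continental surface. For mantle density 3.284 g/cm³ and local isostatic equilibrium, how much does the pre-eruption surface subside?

Subaerial loading: s = t ρ_load / ρ_m.
s = 2.3 km × 2.835/3.284 = 1.99 km.

1.99 km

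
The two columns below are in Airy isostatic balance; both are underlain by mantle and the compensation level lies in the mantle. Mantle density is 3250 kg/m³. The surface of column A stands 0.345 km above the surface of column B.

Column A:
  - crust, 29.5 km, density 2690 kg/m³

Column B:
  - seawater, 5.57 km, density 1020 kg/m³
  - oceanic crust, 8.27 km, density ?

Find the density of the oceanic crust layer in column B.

2890 kg/m³

Take the compensation level at the base of the deeper column (depth z_c below the surface of column A) and equate Σ ρ_i t_i down to z_c; mantle fills any gap and the z_c terms cancel.
Column A: 29.5×2690 + (z_c − 29.5)×3250
Column B: 0.345×0 + 5.57×1020 + 8.27×ρ + (z_c − 0.345 − 13.84)×3250
The z_c×3250 term appears on both sides and cancels. Collect the known terms of each column as K = Σ(ρt)_known − 3250 × (depth of known layers): K_A = 79355 − 3250×29.5 = −16520; K_B = 5681.4 − 3250×(0.345 + 13.84) = −40419.85.
Balance: K_A = K_B + 8.27×ρ, so ρ = (K_A − K_B)/8.27 = 23899.9/8.27 = 2890 kg/m³.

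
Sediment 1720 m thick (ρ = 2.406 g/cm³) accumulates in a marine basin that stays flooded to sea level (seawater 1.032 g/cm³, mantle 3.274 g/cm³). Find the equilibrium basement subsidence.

1050 m

Submarine loading: the sediment displaces seawater, and the subsidence is in turn flooded, so s (ρ_m − ρ_w) = t (ρ_sed − ρ_w).
s = 1720 m × (2.406 − 1.032) / (3.274 − 1.032) = 1050 m.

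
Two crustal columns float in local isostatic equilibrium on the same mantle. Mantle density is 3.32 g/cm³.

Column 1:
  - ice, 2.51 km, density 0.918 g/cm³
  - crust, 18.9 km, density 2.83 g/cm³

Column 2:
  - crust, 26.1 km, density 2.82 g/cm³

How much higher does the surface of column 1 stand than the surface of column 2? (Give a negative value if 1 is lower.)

0.675 km

For any compensation level in the mantle, the mantle terms cancel and isostasy reduces to e = (Σt_1 − Σt_2) − (Σ(ρt)_1 − Σ(ρt)_2) / ρ_m.
Σt_1 = 21.41 km; Σt_2 = 26.1 km; Σ(ρt)_1 = 55.79118; Σ(ρt)_2 = 73.602 (in km·g/cm³).
e = (21.41 − 26.1) − (55.79118 − 73.602) / 3.32 = 0.675 km.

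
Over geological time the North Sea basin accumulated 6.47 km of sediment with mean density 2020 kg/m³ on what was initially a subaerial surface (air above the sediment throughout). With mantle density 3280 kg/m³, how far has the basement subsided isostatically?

Subaerial load: s = t ρ_sed / ρ_m = 6.47 km × 2020/3280 = 3.98 km.

3.98 km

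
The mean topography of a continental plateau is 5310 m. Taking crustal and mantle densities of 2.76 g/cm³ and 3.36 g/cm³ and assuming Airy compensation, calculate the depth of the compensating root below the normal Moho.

Equating mass per unit area of the two columns: the weight of the topography is balanced by the buoyancy of the root, ρ_c h = (ρ_m − ρ_c) r.
r = h · ρ_c / (ρ_m − ρ_c) = 5310 m × 2.76 / (3.36 − 2.76) = 24400 m.

24400 m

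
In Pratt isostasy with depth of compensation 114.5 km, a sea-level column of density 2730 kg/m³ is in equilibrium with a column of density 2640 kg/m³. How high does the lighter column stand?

ρ_ref D = ρ (D + h) → h = D (ρ_ref − ρ)/ρ.
h = 114.5 km × (2730 − 2640)/2640 = 3.9 km.

3.9 km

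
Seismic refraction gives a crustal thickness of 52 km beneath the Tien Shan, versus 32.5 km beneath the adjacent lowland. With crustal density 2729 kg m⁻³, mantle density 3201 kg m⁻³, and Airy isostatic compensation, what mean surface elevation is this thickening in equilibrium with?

2.88 km

Excess crust Δ = 52 km − 32.5 km = 19.5 km, split between elevation h and root r with h + r = Δ.
Airy balance ρ_c h = (ρ_m − ρ_c) r gives r = h ρ_c/(ρ_m − ρ_c), so h (1 + ρ_c/(ρ_m − ρ_c)) = Δ, i.e. h = Δ (ρ_m − ρ_c)/ρ_m.
h = 19.5 km × 472/3201 = 2.88 km.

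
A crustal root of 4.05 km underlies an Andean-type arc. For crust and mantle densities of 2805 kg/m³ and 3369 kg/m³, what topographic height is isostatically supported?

0.814 km

Isostatic balance requires: ρ_c h = (ρ_m − ρ_c) r.
h = r (ρ_m − ρ_c) / ρ_c = 4.05 km × (3369 − 2805) / 2805 = 0.814 km.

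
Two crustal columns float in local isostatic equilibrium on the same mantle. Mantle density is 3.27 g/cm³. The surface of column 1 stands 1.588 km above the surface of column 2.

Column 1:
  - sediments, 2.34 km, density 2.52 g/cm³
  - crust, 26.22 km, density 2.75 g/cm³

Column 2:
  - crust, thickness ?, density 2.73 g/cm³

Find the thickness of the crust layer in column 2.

18.9 km

Take the compensation level at the base of the deeper column (depth z_c below the surface of column 1) and equate Σ ρ_i t_i down to z_c; mantle fills any gap and the z_c terms cancel.
Column 1: 2.34×2.52 + 26.22×2.75 + (z_c − 28.56)×3.27
Column 2: 1.588×0 + x×2.73 + (z_c − 1.588 − 0 − x)×3.27
The z_c×3.27 term appears on both sides and cancels. Collect the known terms of each column as K = Σ(ρt)_known − 3.27 × (depth of known layers): K_1 = 78.0018 − 3.27×28.56 = −15.3894; K_2 = 0 − 3.27×(1.588 + 0) = −5.19276.
Balance: K_1 = K_2 − x×(3.27 − 2.73), so x = (K_2 − K_1)/(3.27 − 2.73) = 10.1966/0.54 = 18.9 km.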